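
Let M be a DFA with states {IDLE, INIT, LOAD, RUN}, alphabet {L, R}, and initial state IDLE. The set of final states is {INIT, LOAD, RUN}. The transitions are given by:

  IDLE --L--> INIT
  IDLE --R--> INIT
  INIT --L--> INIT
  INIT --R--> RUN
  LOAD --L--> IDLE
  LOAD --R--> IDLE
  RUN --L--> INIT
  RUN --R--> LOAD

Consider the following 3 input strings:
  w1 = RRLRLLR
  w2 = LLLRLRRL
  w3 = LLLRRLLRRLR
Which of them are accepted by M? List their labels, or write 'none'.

w1:
  start at IDLE
  read 'R': IDLE → INIT
  read 'R': INIT → RUN
  read 'L': RUN → INIT
  read 'R': INIT → RUN
  read 'L': RUN → INIT
  read 'L': INIT → INIT
  read 'R': INIT → RUN
  end RUN, accepted
w2:
  start at IDLE
  read 'L': IDLE → INIT
  read 'L': INIT → INIT
  read 'L': INIT → INIT
  read 'R': INIT → RUN
  read 'L': RUN → INIT
  read 'R': INIT → RUN
  read 'R': RUN → LOAD
  read 'L': LOAD → IDLE
  end IDLE, rejected
w3:
  start at IDLE
  read 'L': IDLE → INIT
  read 'L': INIT → INIT
  read 'L': INIT → INIT
  read 'R': INIT → RUN
  read 'R': RUN → LOAD
  read 'L': LOAD → IDLE
  read 'L': IDLE → INIT
  read 'R': INIT → RUN
  read 'R': RUN → LOAD
  read 'L': LOAD → IDLE
  read 'R': IDLE → INIT
  end INIT, accepted

w1, w3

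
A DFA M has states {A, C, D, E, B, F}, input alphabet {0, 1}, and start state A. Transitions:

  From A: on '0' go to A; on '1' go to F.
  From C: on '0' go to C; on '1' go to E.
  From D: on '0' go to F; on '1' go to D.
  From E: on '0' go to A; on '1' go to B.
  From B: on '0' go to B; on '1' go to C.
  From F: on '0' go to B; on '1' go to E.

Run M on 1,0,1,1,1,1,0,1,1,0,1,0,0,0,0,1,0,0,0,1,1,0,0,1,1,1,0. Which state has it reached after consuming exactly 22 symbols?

A

A → F → B → C → E → B → C → C → E → B → B → C → C → C → C → C → E → A → A → A → F → E → A
After 22 symbols: A.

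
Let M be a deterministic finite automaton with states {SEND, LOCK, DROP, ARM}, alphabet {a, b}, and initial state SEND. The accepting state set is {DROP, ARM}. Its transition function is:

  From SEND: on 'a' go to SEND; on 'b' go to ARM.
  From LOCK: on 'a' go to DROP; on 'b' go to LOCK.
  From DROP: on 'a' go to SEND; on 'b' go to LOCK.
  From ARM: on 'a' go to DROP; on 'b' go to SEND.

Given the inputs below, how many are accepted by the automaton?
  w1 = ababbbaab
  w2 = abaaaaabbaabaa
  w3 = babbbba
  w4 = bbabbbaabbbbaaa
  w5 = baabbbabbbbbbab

w1:
  start at SEND
  read 'a': SEND → SEND
  read 'b': SEND → ARM
  read 'a': ARM → DROP
  read 'b': DROP → LOCK
  read 'b': LOCK → LOCK
  read 'b': LOCK → LOCK
  read 'a': LOCK → DROP
  read 'a': DROP → SEND
  read 'b': SEND → ARM
  end ARM, accepted
w2:
  start at SEND
  read 'a': SEND → SEND
  read 'b': SEND → ARM
  read 'a': ARM → DROP
  read 'a': DROP → SEND
  read 'a': SEND → SEND
  read 'a': SEND → SEND
  read 'a': SEND → SEND
  read 'b': SEND → ARM
  read 'b': ARM → SEND
  read 'a': SEND → SEND
  read 'a': SEND → SEND
  read 'b': SEND → ARM
  read 'a': ARM → DROP
  read 'a': DROP → SEND
  end SEND, rejected
w3:
  start at SEND
  read 'b': SEND → ARM
  read 'a': ARM → DROP
  read 'b': DROP → LOCK
  read 'b': LOCK → LOCK
  read 'b': LOCK → LOCK
  read 'b': LOCK → LOCK
  read 'a': LOCK → DROP
  end DROP, accepted
w4:
  start at SEND
  read 'b': SEND → ARM
  read 'b': ARM → SEND
  read 'a': SEND → SEND
  read 'b': SEND → ARM
  read 'b': ARM → SEND
  read 'b': SEND → ARM
  read 'a': ARM → DROP
  read 'a': DROP → SEND
  read 'b': SEND → ARM
  read 'b': ARM → SEND
  read 'b': SEND → ARM
  read 'b': ARM → SEND
  read 'a': SEND → SEND
  read 'a': SEND → SEND
  read 'a': SEND → SEND
  end SEND, rejected
w5:
  start at SEND
  read 'b': SEND → ARM
  read 'a': ARM → DROP
  read 'a': DROP → SEND
  read 'b': SEND → ARM
  read 'b': ARM → SEND
  read 'b': SEND → ARM
  read 'a': ARM → DROP
  read 'b': DROP → LOCK
  read 'b': LOCK → LOCK
  read 'b': LOCK → LOCK
  read 'b': LOCK → LOCK
  read 'b': LOCK → LOCK
  read 'b': LOCK → LOCK
  read 'a': LOCK → DROP
  read 'b': DROP → LOCK
  end LOCK, rejected

2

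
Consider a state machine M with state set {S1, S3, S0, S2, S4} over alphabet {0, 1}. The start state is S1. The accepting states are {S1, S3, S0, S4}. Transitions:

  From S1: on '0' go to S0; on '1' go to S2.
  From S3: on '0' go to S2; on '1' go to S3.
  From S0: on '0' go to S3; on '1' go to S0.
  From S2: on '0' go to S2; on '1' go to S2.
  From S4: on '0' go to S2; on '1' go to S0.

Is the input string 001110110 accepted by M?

No

start at S1
read '0': S1 → S0
read '0': S0 → S3
read '1': S3 → S3
read '1': S3 → S3
read '1': S3 → S3
read '0': S3 → S2
read '1': S2 → S2
read '1': S2 → S2
read '0': S2 → S2
End state S2 is not accepting.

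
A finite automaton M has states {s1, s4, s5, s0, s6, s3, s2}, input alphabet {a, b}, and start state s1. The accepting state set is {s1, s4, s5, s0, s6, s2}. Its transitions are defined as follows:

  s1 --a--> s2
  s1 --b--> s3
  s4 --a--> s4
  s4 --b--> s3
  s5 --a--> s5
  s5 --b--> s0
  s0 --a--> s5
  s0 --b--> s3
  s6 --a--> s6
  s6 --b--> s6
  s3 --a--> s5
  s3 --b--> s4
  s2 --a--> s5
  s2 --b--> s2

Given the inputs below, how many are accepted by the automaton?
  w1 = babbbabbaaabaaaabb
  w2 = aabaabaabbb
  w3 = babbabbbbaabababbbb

1

w1:
  start at s1
  read 'b': s1 → s3
  read 'a': s3 → s5
  read 'b': s5 → s0
  read 'b': s0 → s3
  read 'b': s3 → s4
  read 'a': s4 → s4
  read 'b': s4 → s3
  read 'b': s3 → s4
  read 'a': s4 → s4
  read 'a': s4 → s4
  read 'a': s4 → s4
  read 'b': s4 → s3
  read 'a': s3 → s5
  read 'a': s5 → s5
  read 'a': s5 → s5
  read 'a': s5 → s5
  read 'b': s5 → s0
  read 'b': s0 → s3
  end s3, rejected
w2:
  start at s1
  read 'a': s1 → s2
  read 'a': s2 → s5
  read 'b': s5 → s0
  read 'a': s0 → s5
  read 'a': s5 → s5
  read 'b': s5 → s0
  read 'a': s0 → s5
  read 'a': s5 → s5
  read 'b': s5 → s0
  read 'b': s0 → s3
  read 'b': s3 → s4
  end s4, accepted
w3:
  start at s1
  read 'b': s1 → s3
  read 'a': s3 → s5
  read 'b': s5 → s0
  read 'b': s0 → s3
  read 'a': s3 → s5
  read 'b': s5 → s0
  read 'b': s0 → s3
  read 'b': s3 → s4
  read 'b': s4 → s3
  read 'a': s3 → s5
  read 'a': s5 → s5
  read 'b': s5 → s0
  read 'a': s0 → s5
  read 'b': s5 → s0
  read 'a': s0 → s5
  read 'b': s5 → s0
  read 'b': s0 → s3
  read 'b': s3 → s4
  read 'b': s4 → s3
  end s3, rejected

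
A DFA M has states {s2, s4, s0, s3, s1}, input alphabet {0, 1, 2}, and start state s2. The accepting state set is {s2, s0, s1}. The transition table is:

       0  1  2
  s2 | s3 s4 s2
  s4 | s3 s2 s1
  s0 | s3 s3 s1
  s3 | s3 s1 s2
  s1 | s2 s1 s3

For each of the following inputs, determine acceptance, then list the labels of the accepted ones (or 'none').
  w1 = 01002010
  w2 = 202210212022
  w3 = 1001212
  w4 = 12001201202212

w1, w2, w4

w1:
  start at s2
  read '0': s2 → s3
  read '1': s3 → s1
  read '0': s1 → s2
  read '0': s2 → s3
  read '2': s3 → s2
  read '0': s2 → s3
  read '1': s3 → s1
  read '0': s1 → s2
  end s2, accepted
w2:
  start at s2
  read '2': s2 → s2
  read '0': s2 → s3
  read '2': s3 → s2
  read '2': s2 → s2
  read '1': s2 → s4
  read '0': s4 → s3
  read '2': s3 → s2
  read '1': s2 → s4
  read '2': s4 → s1
  read '0': s1 → s2
  read '2': s2 → s2
  read '2': s2 → s2
  end s2, accepted
w3:
  start at s2
  read '1': s2 → s4
  read '0': s4 → s3
  read '0': s3 → s3
  read '1': s3 → s1
  read '2': s1 → s3
  read '1': s3 → s1
  read '2': s1 → s3
  end s3, rejected
w4:
  start at s2
  read '1': s2 → s4
  read '2': s4 → s1
  read '0': s1 → s2
  read '0': s2 → s3
  read '1': s3 → s1
  read '2': s1 → s3
  read '0': s3 → s3
  read '1': s3 → s1
  read '2': s1 → s3
  read '0': s3 → s3
  read '2': s3 → s2
  read '2': s2 → s2
  read '1': s2 → s4
  read '2': s4 → s1
  end s1, accepted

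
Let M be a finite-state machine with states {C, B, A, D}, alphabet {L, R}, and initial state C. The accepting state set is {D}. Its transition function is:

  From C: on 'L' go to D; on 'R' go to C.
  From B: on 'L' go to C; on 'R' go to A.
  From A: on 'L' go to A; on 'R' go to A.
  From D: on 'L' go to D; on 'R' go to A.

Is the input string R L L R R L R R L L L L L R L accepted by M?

Trace: C -R-> C -L-> D -L-> D -R-> A -R-> A -L-> A -R-> A -R-> A -L-> A -L-> A -L-> A -L-> A -L-> A -R-> A -L-> A
End state A is not accepting.

No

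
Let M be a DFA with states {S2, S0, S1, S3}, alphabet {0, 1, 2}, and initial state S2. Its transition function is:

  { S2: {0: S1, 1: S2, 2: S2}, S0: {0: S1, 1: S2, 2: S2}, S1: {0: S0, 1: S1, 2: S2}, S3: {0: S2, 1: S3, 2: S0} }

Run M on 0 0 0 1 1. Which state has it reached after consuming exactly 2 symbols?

Trace: S2 -0-> S1 -0-> S0
After 2 symbols: S0.

S0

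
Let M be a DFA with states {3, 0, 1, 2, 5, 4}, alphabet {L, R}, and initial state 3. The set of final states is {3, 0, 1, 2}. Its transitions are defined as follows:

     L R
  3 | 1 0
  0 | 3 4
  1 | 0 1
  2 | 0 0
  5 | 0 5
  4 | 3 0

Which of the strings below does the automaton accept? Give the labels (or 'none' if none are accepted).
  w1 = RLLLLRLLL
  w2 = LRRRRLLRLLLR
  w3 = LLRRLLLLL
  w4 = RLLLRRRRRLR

w1: 3 → 0 → 3 → 1 → 0 → 3 → 0 → 3 → 1 → 0  → end 0, accepted
w2: 3 → 1 → 1 → 1 → 1 → 1 → 0 → 3 → 0 → 3 → 1 → 0 → 4  → end 4, rejected
w3: 3 → 1 → 0 → 4 → 0 → 3 → 1 → 0 → 3 → 1  → end 1, accepted
w4: 3 → 0 → 3 → 1 → 0 → 4 → 0 → 4 → 0 → 4 → 3 → 0  → end 0, accepted

w1, w3, w4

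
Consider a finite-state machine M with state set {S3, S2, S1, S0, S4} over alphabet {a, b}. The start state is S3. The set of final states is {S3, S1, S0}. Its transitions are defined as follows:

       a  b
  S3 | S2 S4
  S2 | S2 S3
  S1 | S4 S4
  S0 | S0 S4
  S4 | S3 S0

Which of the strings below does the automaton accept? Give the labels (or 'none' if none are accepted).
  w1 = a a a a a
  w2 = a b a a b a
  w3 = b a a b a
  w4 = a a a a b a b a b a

w1: Trace: S3 -a-> S2 -a-> S2 -a-> S2 -a-> S2 -a-> S2  → end S2, rejected
w2: Trace: S3 -a-> S2 -b-> S3 -a-> S2 -a-> S2 -b-> S3 -a-> S2  → end S2, rejected
w3: Trace: S3 -b-> S4 -a-> S3 -a-> S2 -b-> S3 -a-> S2  → end S2, rejected
w4: Trace: S3 -a-> S2 -a-> S2 -a-> S2 -a-> S2 -b-> S3 -a-> S2 -b-> S3 -a-> S2 -b-> S3 -a-> S2  → end S2, rejected

none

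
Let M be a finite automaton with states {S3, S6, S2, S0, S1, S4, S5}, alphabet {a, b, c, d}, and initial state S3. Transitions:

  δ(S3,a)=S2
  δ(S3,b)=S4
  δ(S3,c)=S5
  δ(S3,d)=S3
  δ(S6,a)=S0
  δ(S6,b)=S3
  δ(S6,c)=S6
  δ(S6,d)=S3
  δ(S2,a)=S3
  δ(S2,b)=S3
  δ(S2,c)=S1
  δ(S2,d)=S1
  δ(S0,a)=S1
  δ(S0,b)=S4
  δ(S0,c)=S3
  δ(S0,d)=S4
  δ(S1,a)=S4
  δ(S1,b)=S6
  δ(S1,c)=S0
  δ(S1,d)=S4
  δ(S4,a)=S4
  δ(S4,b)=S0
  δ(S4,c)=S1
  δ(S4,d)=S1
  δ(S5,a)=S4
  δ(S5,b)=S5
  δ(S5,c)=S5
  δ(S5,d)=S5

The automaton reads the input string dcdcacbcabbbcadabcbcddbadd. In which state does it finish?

start at S3
read 'd': S3 → S3
read 'c': S3 → S5
read 'd': S5 → S5
read 'c': S5 → S5
read 'a': S5 → S4
read 'c': S4 → S1
read 'b': S1 → S6
read 'c': S6 → S6
read 'a': S6 → S0
read 'b': S0 → S4
read 'b': S4 → S0
read 'b': S0 → S4
read 'c': S4 → S1
read 'a': S1 → S4
read 'd': S4 → S1
read 'a': S1 → S4
read 'b': S4 → S0
read 'c': S0 → S3
read 'b': S3 → S4
read 'c': S4 → S1
read 'd': S1 → S4
read 'd': S4 → S1
read 'b': S1 → S6
read 'a': S6 → S0
read 'd': S0 → S4
read 'd': S4 → S1

S1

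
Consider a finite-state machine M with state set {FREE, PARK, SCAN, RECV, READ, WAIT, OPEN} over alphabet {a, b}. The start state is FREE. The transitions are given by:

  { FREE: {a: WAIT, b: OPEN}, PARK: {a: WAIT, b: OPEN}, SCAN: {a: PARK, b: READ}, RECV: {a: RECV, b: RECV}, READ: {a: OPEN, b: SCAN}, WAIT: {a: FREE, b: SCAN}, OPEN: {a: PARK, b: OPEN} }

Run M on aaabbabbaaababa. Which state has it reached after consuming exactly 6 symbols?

Trace: FREE -a-> WAIT -a-> FREE -a-> WAIT -b-> SCAN -b-> READ -a-> OPEN
After 6 symbols: OPEN.

OPEN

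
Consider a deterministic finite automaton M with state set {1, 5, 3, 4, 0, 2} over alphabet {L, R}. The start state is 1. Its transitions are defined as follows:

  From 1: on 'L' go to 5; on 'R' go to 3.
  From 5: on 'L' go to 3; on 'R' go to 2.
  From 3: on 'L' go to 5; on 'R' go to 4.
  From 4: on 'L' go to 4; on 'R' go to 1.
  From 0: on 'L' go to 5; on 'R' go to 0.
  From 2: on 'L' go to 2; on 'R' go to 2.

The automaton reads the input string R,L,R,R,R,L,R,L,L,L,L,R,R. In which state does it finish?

2

Trace: 1 -R-> 3 -L-> 5 -R-> 2 -R-> 2 -R-> 2 -L-> 2 -R-> 2 -L-> 2 -L-> 2 -L-> 2 -L-> 2 -R-> 2 -R-> 2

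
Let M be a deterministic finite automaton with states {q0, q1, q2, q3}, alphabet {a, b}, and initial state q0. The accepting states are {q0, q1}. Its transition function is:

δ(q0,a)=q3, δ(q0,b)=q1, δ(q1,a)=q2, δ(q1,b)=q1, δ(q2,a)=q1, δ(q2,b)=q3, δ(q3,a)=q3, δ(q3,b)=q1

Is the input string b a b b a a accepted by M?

start at q0
read 'b': q0 → q1
read 'a': q1 → q2
read 'b': q2 → q3
read 'b': q3 → q1
read 'a': q1 → q2
read 'a': q2 → q1
End state q1 is accepting.

Yes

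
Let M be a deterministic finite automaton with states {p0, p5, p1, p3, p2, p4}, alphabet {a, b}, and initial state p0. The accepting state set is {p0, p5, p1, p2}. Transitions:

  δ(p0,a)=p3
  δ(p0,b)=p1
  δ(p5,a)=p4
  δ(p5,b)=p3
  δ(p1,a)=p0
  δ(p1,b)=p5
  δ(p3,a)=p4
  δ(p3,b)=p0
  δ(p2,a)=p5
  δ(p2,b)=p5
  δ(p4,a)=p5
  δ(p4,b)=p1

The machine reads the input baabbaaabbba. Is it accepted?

Trace: p0 -b-> p1 -a-> p0 -a-> p3 -b-> p0 -b-> p1 -a-> p0 -a-> p3 -a-> p4 -b-> p1 -b-> p5 -b-> p3 -a-> p4
End state p4 is not accepting.

No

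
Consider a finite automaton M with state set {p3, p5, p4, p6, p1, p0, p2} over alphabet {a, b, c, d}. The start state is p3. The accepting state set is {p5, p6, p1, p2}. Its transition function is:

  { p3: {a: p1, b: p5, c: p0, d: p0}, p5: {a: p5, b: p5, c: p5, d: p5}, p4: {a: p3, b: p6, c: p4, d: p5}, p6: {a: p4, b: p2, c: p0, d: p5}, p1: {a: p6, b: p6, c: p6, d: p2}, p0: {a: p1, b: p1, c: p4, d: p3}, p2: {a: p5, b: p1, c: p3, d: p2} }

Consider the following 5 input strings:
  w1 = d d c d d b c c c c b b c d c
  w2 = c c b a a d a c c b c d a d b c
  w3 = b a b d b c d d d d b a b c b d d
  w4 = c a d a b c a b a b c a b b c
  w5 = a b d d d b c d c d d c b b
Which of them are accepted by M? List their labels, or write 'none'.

w2, w3, w4, w5

w1:
  start at p3
  read 'd': p3 → p0
  read 'd': p0 → p3
  read 'c': p3 → p0
  read 'd': p0 → p3
  read 'd': p3 → p0
  read 'b': p0 → p1
  read 'c': p1 → p6
  read 'c': p6 → p0
  read 'c': p0 → p4
  read 'c': p4 → p4
  read 'b': p4 → p6
  read 'b': p6 → p2
  read 'c': p2 → p3
  read 'd': p3 → p0
  read 'c': p0 → p4
  end p4, rejected
w2:
  start at p3
  read 'c': p3 → p0
  read 'c': p0 → p4
  read 'b': p4 → p6
  read 'a': p6 → p4
  read 'a': p4 → p3
  read 'd': p3 → p0
  read 'a': p0 → p1
  read 'c': p1 → p6
  read 'c': p6 → p0
  read 'b': p0 → p1
  read 'c': p1 → p6
  read 'd': p6 → p5
  read 'a': p5 → p5
  read 'd': p5 → p5
  read 'b': p5 → p5
  read 'c': p5 → p5
  end p5, accepted
w3:
  start at p3
  read 'b': p3 → p5
  read 'a': p5 → p5
  read 'b': p5 → p5
  read 'd': p5 → p5
  read 'b': p5 → p5
  read 'c': p5 → p5
  read 'd': p5 → p5
  read 'd': p5 → p5
  read 'd': p5 → p5
  read 'd': p5 → p5
  read 'b': p5 → p5
  read 'a': p5 → p5
  read 'b': p5 → p5
  read 'c': p5 → p5
  read 'b': p5 → p5
  read 'd': p5 → p5
  read 'd': p5 → p5
  end p5, accepted
w4:
  start at p3
  read 'c': p3 → p0
  read 'a': p0 → p1
  read 'd': p1 → p2
  read 'a': p2 → p5
  read 'b': p5 → p5
  read 'c': p5 → p5
  read 'a': p5 → p5
  read 'b': p5 → p5
  read 'a': p5 → p5
  read 'b': p5 → p5
  read 'c': p5 → p5
  read 'a': p5 → p5
  read 'b': p5 → p5
  read 'b': p5 → p5
  read 'c': p5 → p5
  end p5, accepted
w5:
  start at p3
  read 'a': p3 → p1
  read 'b': p1 → p6
  read 'd': p6 → p5
  read 'd': p5 → p5
  read 'd': p5 → p5
  read 'b': p5 → p5
  read 'c': p5 → p5
  read 'd': p5 → p5
  read 'c': p5 → p5
  read 'd': p5 → p5
  read 'd': p5 → p5
  read 'c': p5 → p5
  read 'b': p5 → p5
  read 'b': p5 → p5
  end p5, accepted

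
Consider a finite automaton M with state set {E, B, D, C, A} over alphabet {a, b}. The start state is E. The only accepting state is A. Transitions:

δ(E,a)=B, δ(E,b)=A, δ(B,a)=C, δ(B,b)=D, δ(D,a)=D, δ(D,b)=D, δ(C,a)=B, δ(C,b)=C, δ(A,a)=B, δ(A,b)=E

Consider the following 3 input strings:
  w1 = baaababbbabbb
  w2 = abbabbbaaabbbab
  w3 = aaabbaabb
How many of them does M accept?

0

w1: Trace: E -b-> A -a-> B -a-> C -a-> B -b-> D -a-> D -b-> D -b-> D -b-> D -a-> D -b-> D -b-> D -b-> D  → end D, rejected
w2: Trace: E -a-> B -b-> D -b-> D -a-> D -b-> D -b-> D -b-> D -a-> D -a-> D -a-> D -b-> D -b-> D -b-> D -a-> D -b-> D  → end D, rejected
w3: Trace: E -a-> B -a-> C -a-> B -b-> D -b-> D -a-> D -a-> D -b-> D -b-> D  → end D, rejected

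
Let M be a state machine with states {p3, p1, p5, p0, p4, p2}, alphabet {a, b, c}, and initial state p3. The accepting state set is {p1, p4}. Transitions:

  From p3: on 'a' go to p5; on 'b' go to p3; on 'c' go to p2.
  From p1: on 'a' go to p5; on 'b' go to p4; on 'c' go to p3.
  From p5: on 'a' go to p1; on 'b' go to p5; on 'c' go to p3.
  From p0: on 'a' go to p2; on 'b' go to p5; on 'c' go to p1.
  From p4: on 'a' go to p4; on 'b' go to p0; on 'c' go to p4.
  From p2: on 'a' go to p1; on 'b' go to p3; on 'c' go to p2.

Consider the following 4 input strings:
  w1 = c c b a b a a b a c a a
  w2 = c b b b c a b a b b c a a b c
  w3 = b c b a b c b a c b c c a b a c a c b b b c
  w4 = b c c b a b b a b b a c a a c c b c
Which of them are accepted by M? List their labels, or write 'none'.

w1: Trace: p3 -c-> p2 -c-> p2 -b-> p3 -a-> p5 -b-> p5 -a-> p1 -a-> p5 -b-> p5 -a-> p1 -c-> p3 -a-> p5 -a-> p1  → end p1, accepted
w2: Trace: p3 -c-> p2 -b-> p3 -b-> p3 -b-> p3 -c-> p2 -a-> p1 -b-> p4 -a-> p4 -b-> p0 -b-> p5 -c-> p3 -a-> p5 -a-> p1 -b-> p4 -c-> p4  → end p4, accepted
w3: Trace: p3 -b-> p3 -c-> p2 -b-> p3 -a-> p5 -b-> p5 -c-> p3 -b-> p3 -a-> p5 -c-> p3 -b-> p3 -c-> p2 -c-> p2 -a-> p1 -b-> p4 -a-> p4 -c-> p4 -a-> p4 -c-> p4 -b-> p0 -b-> p5 -b-> p5 -c-> p3  → end p3, rejected
w4: Trace: p3 -b-> p3 -c-> p2 -c-> p2 -b-> p3 -a-> p5 -b-> p5 -b-> p5 -a-> p1 -b-> p4 -b-> p0 -a-> p2 -c-> p2 -a-> p1 -a-> p5 -c-> p3 -c-> p2 -b-> p3 -c-> p2  → end p2, rejected

w1, w2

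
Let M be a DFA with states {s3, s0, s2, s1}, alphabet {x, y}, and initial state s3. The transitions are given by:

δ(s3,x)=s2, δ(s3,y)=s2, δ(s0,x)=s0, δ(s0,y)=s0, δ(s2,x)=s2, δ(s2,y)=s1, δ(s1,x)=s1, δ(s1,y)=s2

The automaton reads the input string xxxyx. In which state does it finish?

s1

start at s3
read 'x': s3 → s2
read 'x': s2 → s2
read 'x': s2 → s2
read 'y': s2 → s1
read 'x': s1 → s1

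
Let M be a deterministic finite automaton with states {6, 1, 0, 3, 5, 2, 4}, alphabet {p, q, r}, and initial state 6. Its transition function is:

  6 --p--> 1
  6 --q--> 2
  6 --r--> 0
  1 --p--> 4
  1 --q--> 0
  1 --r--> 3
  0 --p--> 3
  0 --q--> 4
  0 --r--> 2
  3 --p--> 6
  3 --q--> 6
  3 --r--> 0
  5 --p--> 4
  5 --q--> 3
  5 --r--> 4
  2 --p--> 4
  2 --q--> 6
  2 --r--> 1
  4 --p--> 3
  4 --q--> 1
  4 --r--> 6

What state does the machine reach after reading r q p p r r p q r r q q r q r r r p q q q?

4

6 → 0 → 4 → 3 → 6 → 0 → 2 → 4 → 1 → 3 → 0 → 4 → 1 → 3 → 6 → 0 → 2 → 1 → 4 → 1 → 0 → 4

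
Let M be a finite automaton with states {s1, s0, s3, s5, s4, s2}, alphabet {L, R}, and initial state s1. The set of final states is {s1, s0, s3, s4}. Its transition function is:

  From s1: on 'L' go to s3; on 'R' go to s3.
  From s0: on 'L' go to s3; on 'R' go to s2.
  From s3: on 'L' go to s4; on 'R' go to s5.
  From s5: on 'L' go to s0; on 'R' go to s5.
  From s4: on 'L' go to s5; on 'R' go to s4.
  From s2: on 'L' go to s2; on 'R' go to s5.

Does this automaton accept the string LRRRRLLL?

start at s1
read 'L': s1 → s3
read 'R': s3 → s5
read 'R': s5 → s5
read 'R': s5 → s5
read 'R': s5 → s5
read 'L': s5 → s0
read 'L': s0 → s3
read 'L': s3 → s4
End state s4 is accepting.

Yes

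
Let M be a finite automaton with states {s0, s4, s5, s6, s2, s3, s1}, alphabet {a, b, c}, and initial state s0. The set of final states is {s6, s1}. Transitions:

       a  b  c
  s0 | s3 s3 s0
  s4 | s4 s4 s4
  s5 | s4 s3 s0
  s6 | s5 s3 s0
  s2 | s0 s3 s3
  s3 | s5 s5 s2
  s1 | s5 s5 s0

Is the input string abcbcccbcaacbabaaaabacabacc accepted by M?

No

Trace: s0 -a-> s3 -b-> s5 -c-> s0 -b-> s3 -c-> s2 -c-> s3 -c-> s2 -b-> s3 -c-> s2 -a-> s0 -a-> s3 -c-> s2 -b-> s3 -a-> s5 -b-> s3 -a-> s5 -a-> s4 -a-> s4 -a-> s4 -b-> s4 -a-> s4 -c-> s4 -a-> s4 -b-> s4 -a-> s4 -c-> s4 -c-> s4
End state s4 is not accepting.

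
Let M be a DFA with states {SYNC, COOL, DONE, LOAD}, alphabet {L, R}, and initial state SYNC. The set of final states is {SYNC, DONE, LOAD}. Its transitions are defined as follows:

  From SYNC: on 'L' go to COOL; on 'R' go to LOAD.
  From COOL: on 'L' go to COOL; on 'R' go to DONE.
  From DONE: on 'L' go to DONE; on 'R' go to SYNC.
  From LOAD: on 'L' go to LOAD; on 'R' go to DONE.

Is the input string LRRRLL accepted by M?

Yes

start at SYNC
read 'L': SYNC → COOL
read 'R': COOL → DONE
read 'R': DONE → SYNC
read 'R': SYNC → LOAD
read 'L': LOAD → LOAD
read 'L': LOAD → LOAD
End state LOAD is accepting.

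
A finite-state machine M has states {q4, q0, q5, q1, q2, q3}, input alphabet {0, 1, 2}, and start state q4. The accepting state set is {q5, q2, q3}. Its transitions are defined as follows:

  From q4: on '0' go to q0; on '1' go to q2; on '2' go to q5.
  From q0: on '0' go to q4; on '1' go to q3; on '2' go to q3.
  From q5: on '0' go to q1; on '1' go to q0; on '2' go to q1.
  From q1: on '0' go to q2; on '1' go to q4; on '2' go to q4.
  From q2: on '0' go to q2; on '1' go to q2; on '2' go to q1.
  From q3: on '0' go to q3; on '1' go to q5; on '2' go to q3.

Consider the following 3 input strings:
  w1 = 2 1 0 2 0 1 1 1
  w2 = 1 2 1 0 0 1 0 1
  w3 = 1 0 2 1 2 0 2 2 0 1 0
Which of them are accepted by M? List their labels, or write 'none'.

w1: Trace: q4 -2-> q5 -1-> q0 -0-> q4 -2-> q5 -0-> q1 -1-> q4 -1-> q2 -1-> q2  → end q2, accepted
w2: Trace: q4 -1-> q2 -2-> q1 -1-> q4 -0-> q0 -0-> q4 -1-> q2 -0-> q2 -1-> q2  → end q2, accepted
w3: Trace: q4 -1-> q2 -0-> q2 -2-> q1 -1-> q4 -2-> q5 -0-> q1 -2-> q4 -2-> q5 -0-> q1 -1-> q4 -0-> q0  → end q0, rejected

w1, w2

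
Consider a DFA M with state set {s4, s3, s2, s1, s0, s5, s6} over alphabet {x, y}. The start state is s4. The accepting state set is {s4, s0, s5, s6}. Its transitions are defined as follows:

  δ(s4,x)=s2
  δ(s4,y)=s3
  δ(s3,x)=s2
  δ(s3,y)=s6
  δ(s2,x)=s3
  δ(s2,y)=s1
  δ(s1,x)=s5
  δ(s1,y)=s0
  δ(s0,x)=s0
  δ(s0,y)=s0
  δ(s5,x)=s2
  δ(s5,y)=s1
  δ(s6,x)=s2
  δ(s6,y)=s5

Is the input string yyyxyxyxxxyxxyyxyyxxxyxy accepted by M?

Trace: s4 -y-> s3 -y-> s6 -y-> s5 -x-> s2 -y-> s1 -x-> s5 -y-> s1 -x-> s5 -x-> s2 -x-> s3 -y-> s6 -x-> s2 -x-> s3 -y-> s6 -y-> s5 -x-> s2 -y-> s1 -y-> s0 -x-> s0 -x-> s0 -x-> s0 -y-> s0 -x-> s0 -y-> s0
End state s0 is accepting.

Yes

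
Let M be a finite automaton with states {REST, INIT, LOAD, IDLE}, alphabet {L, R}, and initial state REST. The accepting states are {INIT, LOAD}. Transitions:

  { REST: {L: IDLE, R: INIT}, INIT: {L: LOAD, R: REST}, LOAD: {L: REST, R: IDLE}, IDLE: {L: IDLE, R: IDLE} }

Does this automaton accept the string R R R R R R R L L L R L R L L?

start at REST
read 'R': REST → INIT
read 'R': INIT → REST
read 'R': REST → INIT
read 'R': INIT → REST
read 'R': REST → INIT
read 'R': INIT → REST
read 'R': REST → INIT
read 'L': INIT → LOAD
read 'L': LOAD → REST
read 'L': REST → IDLE
read 'R': IDLE → IDLE
read 'L': IDLE → IDLE
read 'R': IDLE → IDLE
read 'L': IDLE → IDLE
read 'L': IDLE → IDLE
End state IDLE is not accepting.

No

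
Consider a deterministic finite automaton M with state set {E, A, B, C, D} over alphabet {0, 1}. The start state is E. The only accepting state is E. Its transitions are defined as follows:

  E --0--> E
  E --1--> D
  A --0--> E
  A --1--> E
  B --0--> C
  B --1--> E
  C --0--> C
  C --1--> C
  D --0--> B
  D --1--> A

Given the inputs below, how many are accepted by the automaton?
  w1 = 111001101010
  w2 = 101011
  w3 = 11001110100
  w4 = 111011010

w1: E → D → A → E → E → E → D → A → E → D → B → E → E  → end E, accepted
w2: E → D → B → E → E → D → A  → end A, rejected
w3: E → D → A → E → E → D → A → E → E → D → B → C  → end C, rejected
w4: E → D → A → E → E → D → A → E → D → B  → end B, rejected

1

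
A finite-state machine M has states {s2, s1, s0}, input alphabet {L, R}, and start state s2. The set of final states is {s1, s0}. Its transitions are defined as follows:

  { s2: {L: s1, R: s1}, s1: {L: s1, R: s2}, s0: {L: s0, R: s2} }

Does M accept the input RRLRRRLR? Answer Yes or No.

s2 → s1 → s2 → s1 → s2 → s1 → s2 → s1 → s2
End state s2 is not accepting.

No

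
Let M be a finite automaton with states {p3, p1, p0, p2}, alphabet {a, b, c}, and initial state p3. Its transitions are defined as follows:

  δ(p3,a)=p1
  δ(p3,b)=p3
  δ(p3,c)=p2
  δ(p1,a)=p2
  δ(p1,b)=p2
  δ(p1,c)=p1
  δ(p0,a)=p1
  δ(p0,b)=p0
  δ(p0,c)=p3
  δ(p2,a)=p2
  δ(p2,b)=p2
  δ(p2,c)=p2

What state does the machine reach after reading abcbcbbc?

start at p3
read 'a': p3 → p1
read 'b': p1 → p2
read 'c': p2 → p2
read 'b': p2 → p2
read 'c': p2 → p2
read 'b': p2 → p2
read 'b': p2 → p2
read 'c': p2 → p2

p2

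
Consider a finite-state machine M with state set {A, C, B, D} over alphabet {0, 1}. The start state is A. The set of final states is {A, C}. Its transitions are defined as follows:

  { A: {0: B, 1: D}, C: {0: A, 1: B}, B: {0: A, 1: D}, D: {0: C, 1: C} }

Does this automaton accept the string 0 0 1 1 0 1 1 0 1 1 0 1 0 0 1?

No

start at A
read '0': A → B
read '0': B → A
read '1': A → D
read '1': D → C
read '0': C → A
read '1': A → D
read '1': D → C
read '0': C → A
read '1': A → D
read '1': D → C
read '0': C → A
read '1': A → D
read '0': D → C
read '0': C → A
read '1': A → D
End state D is not accepting.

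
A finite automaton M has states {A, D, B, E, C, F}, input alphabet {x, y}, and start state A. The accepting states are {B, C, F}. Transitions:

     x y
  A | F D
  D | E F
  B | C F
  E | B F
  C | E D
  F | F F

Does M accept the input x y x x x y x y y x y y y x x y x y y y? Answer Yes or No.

Yes

start at A
read 'x': A → F
read 'y': F → F
read 'x': F → F
read 'x': F → F
read 'x': F → F
read 'y': F → F
read 'x': F → F
read 'y': F → F
read 'y': F → F
read 'x': F → F
read 'y': F → F
read 'y': F → F
read 'y': F → F
read 'x': F → F
read 'x': F → F
read 'y': F → F
read 'x': F → F
read 'y': F → F
read 'y': F → F
read 'y': F → F
End state F is accepting.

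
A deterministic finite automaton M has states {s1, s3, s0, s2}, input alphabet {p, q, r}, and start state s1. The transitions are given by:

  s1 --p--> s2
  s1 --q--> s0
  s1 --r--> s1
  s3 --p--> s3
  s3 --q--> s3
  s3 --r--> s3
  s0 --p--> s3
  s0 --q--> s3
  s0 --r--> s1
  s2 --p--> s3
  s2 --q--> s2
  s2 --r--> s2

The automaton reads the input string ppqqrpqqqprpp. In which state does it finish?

s1 → s2 → s3 → s3 → s3 → s3 → s3 → s3 → s3 → s3 → s3 → s3 → s3 → s3

s3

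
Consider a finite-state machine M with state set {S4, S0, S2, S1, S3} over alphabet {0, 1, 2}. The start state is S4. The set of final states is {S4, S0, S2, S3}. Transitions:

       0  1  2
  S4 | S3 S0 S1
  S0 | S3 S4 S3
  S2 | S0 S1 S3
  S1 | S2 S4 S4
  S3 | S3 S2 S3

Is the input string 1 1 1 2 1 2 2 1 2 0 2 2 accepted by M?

start at S4
read '1': S4 → S0
read '1': S0 → S4
read '1': S4 → S0
read '2': S0 → S3
read '1': S3 → S2
read '2': S2 → S3
read '2': S3 → S3
read '1': S3 → S2
read '2': S2 → S3
read '0': S3 → S3
read '2': S3 → S3
read '2': S3 → S3
End state S3 is accepting.

Yes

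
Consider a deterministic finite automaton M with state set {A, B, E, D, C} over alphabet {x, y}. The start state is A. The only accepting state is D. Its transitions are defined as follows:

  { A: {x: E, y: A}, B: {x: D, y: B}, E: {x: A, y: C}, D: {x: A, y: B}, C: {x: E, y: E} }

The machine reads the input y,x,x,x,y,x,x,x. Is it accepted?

A → A → E → A → E → C → E → A → E
End state E is not accepting.

No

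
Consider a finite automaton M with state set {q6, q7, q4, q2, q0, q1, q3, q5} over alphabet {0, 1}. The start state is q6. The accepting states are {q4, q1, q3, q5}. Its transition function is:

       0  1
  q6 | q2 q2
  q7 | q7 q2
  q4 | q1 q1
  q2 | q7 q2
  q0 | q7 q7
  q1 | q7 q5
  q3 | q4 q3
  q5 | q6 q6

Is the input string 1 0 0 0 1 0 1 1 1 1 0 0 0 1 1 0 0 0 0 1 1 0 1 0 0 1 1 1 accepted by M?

Trace: q6 -1-> q2 -0-> q7 -0-> q7 -0-> q7 -1-> q2 -0-> q7 -1-> q2 -1-> q2 -1-> q2 -1-> q2 -0-> q7 -0-> q7 -0-> q7 -1-> q2 -1-> q2 -0-> q7 -0-> q7 -0-> q7 -0-> q7 -1-> q2 -1-> q2 -0-> q7 -1-> q2 -0-> q7 -0-> q7 -1-> q2 -1-> q2 -1-> q2
End state q2 is not accepting.

No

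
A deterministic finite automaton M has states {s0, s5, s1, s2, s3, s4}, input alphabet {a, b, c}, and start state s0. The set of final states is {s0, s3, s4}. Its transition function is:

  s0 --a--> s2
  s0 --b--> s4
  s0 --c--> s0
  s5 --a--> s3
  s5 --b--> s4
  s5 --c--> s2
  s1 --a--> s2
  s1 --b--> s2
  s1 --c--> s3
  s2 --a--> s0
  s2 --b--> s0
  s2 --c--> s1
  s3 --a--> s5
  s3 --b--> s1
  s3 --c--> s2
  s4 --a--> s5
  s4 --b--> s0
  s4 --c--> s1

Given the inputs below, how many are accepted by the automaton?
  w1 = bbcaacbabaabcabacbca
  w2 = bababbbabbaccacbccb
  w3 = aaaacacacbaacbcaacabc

2

w1: s0 → s4 → s0 → s0 → s2 → s0 → s0 → s4 → s5 → s4 → s5 → s3 → s1 → s3 → s5 → s4 → s5 → s2 → s0 → s0 → s2  → end s2, rejected
w2: s0 → s4 → s5 → s4 → s5 → s4 → s0 → s4 → s5 → s4 → s0 → s2 → s1 → s3 → s5 → s2 → s0 → s0 → s0 → s4  → end s4, accepted
w3: s0 → s2 → s0 → s2 → s0 → s0 → s2 → s1 → s2 → s1 → s2 → s0 → s2 → s1 → s2 → s1 → s2 → s0 → s0 → s2 → s0 → s0  → end s0, accepted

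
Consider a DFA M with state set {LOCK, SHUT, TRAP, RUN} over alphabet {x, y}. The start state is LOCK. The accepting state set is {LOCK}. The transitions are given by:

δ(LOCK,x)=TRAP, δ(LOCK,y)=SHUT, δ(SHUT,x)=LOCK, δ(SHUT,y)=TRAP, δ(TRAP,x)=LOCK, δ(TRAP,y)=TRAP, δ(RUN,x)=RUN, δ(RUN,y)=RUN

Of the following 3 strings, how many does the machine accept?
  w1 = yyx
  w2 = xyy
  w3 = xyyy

1

w1: LOCK → SHUT → TRAP → LOCK  → end LOCK, accepted
w2: LOCK → TRAP → TRAP → TRAP  → end TRAP, rejected
w3: LOCK → TRAP → TRAP → TRAP → TRAP  → end TRAP, rejected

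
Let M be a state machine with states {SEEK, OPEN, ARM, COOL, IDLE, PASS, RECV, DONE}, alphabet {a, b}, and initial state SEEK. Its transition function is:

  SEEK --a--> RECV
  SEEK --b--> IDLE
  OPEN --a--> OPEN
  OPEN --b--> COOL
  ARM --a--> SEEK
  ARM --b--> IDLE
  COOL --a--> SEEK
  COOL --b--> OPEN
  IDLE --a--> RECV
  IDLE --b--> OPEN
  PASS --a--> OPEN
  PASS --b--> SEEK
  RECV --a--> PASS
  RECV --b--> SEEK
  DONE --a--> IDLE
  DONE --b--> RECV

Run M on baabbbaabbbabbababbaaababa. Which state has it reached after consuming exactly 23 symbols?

Trace: SEEK -b-> IDLE -a-> RECV -a-> PASS -b-> SEEK -b-> IDLE -b-> OPEN -a-> OPEN -a-> OPEN -b-> COOL -b-> OPEN -b-> COOL -a-> SEEK -b-> IDLE -b-> OPEN -a-> OPEN -b-> COOL -a-> SEEK -b-> IDLE -b-> OPEN -a-> OPEN -a-> OPEN -a-> OPEN -b-> COOL
After 23 symbols: COOL.

COOL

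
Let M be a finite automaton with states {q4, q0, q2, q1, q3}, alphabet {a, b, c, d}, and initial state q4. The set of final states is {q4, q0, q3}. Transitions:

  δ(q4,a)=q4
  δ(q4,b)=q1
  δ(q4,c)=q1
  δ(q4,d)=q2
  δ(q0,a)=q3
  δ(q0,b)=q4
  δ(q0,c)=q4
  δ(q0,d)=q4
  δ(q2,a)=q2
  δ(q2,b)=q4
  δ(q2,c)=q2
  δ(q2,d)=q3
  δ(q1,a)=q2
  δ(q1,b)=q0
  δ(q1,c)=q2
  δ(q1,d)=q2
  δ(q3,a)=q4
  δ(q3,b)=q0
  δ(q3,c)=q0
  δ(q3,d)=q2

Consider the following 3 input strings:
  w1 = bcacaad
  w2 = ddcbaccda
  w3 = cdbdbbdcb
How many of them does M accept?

w1: q4 → q1 → q2 → q2 → q2 → q2 → q2 → q3  → end q3, accepted
w2: q4 → q2 → q3 → q0 → q4 → q4 → q1 → q2 → q3 → q4  → end q4, accepted
w3: q4 → q1 → q2 → q4 → q2 → q4 → q1 → q2 → q2 → q4  → end q4, accepted

3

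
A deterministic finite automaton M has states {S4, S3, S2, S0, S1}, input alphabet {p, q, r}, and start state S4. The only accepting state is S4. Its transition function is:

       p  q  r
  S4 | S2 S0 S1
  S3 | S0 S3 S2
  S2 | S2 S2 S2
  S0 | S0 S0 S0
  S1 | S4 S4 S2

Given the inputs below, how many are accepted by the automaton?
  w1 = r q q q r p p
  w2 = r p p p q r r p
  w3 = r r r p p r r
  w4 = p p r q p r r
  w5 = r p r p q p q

0

w1: S4 → S1 → S4 → S0 → S0 → S0 → S0 → S0  → end S0, rejected
w2: S4 → S1 → S4 → S2 → S2 → S2 → S2 → S2 → S2  → end S2, rejected
w3: S4 → S1 → S2 → S2 → S2 → S2 → S2 → S2  → end S2, rejected
w4: S4 → S2 → S2 → S2 → S2 → S2 → S2 → S2  → end S2, rejected
w5: S4 → S1 → S4 → S1 → S4 → S0 → S0 → S0  → end S0, rejected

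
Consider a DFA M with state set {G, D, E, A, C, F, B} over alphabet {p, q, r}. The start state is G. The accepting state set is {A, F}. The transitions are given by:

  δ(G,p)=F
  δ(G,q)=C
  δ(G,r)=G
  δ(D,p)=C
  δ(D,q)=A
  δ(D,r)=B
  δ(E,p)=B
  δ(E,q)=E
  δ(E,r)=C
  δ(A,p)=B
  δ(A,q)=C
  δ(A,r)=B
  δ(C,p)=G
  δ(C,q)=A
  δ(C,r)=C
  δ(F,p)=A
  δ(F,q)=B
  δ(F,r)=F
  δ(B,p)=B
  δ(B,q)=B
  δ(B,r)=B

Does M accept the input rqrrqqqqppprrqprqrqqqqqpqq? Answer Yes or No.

Trace: G -r-> G -q-> C -r-> C -r-> C -q-> A -q-> C -q-> A -q-> C -p-> G -p-> F -p-> A -r-> B -r-> B -q-> B -p-> B -r-> B -q-> B -r-> B -q-> B -q-> B -q-> B -q-> B -q-> B -p-> B -q-> B -q-> B
End state B is not accepting.

No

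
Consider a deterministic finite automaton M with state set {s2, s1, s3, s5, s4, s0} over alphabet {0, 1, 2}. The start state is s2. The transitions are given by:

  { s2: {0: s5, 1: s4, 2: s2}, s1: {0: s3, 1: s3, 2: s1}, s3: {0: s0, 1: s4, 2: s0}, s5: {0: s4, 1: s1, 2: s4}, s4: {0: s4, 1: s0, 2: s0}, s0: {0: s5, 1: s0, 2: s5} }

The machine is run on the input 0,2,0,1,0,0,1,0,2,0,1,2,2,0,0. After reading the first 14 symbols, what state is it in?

s4

Trace: s2 -0-> s5 -2-> s4 -0-> s4 -1-> s0 -0-> s5 -0-> s4 -1-> s0 -0-> s5 -2-> s4 -0-> s4 -1-> s0 -2-> s5 -2-> s4 -0-> s4
After 14 symbols: s4.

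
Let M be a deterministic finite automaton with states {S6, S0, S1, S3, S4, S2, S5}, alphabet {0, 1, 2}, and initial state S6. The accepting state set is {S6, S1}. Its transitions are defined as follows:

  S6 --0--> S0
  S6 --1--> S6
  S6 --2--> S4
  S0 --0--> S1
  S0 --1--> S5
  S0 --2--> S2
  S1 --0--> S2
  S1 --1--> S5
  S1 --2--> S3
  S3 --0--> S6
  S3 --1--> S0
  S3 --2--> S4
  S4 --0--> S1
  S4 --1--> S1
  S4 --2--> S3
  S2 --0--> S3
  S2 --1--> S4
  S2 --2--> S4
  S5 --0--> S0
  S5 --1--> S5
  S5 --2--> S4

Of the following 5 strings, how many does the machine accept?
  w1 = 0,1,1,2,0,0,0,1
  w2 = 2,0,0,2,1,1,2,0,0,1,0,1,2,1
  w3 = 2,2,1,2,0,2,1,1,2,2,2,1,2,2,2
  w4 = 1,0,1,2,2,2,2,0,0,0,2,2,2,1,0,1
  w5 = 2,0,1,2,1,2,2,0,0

w1: S6 → S0 → S5 → S5 → S4 → S1 → S2 → S3 → S0  → end S0, rejected
w2: S6 → S4 → S1 → S2 → S4 → S1 → S5 → S4 → S1 → S2 → S4 → S1 → S5 → S4 → S1  → end S1, accepted
w3: S6 → S4 → S3 → S0 → S2 → S3 → S4 → S1 → S5 → S4 → S3 → S4 → S1 → S3 → S4 → S3  → end S3, rejected
w4: S6 → S6 → S0 → S5 → S4 → S3 → S4 → S3 → S6 → S0 → S1 → S3 → S4 → S3 → S0 → S1 → S5  → end S5, rejected
w5: S6 → S4 → S1 → S5 → S4 → S1 → S3 → S4 → S1 → S2  → end S2, rejected

1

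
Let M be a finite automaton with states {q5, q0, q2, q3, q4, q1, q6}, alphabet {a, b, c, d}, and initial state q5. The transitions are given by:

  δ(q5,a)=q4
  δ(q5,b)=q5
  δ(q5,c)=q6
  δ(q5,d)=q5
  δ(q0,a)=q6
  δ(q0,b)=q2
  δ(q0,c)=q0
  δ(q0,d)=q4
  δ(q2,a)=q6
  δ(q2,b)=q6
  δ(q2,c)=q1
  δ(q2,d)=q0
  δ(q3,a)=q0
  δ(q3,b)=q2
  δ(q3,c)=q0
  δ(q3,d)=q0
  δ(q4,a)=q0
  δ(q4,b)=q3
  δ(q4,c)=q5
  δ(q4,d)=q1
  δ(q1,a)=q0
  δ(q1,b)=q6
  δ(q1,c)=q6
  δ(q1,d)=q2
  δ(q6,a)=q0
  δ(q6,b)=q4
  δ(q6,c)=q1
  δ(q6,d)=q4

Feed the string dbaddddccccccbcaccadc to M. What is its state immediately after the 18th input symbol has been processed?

q6

Trace: q5 -d-> q5 -b-> q5 -a-> q4 -d-> q1 -d-> q2 -d-> q0 -d-> q4 -c-> q5 -c-> q6 -c-> q1 -c-> q6 -c-> q1 -c-> q6 -b-> q4 -c-> q5 -a-> q4 -c-> q5 -c-> q6
After 18 symbols: q6.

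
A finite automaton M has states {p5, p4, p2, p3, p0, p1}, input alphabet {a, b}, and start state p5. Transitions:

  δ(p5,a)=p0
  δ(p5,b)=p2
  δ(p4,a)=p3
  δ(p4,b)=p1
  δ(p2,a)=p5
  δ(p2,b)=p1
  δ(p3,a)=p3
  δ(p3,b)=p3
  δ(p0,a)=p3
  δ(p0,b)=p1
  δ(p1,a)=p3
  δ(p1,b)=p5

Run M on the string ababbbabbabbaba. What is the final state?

p3

p5 → p0 → p1 → p3 → p3 → p3 → p3 → p3 → p3 → p3 → p3 → p3 → p3 → p3 → p3 → p3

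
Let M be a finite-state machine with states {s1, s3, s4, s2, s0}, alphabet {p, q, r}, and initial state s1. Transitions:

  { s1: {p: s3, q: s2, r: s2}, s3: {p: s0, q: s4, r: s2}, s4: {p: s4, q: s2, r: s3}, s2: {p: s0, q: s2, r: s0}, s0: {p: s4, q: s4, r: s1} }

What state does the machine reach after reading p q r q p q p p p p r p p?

s1 → s3 → s4 → s3 → s4 → s4 → s2 → s0 → s4 → s4 → s4 → s3 → s0 → s4

s4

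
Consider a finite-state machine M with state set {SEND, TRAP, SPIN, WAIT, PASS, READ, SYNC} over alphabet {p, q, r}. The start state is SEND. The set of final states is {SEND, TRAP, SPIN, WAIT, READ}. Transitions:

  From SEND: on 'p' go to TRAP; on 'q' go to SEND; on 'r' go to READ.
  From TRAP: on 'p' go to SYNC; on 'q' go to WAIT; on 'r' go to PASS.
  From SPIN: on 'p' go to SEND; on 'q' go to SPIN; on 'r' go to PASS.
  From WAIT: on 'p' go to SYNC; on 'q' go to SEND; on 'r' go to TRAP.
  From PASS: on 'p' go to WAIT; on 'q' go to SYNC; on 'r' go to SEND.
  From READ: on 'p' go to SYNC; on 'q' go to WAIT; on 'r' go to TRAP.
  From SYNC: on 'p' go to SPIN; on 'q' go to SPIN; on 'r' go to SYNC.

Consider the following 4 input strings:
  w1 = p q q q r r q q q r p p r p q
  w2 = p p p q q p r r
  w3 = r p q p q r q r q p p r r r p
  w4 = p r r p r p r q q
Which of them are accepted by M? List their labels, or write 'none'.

w1, w2, w4

w1: SEND → TRAP → WAIT → SEND → SEND → READ → TRAP → WAIT → SEND → SEND → READ → SYNC → SPIN → PASS → WAIT → SEND  → end SEND, accepted
w2: SEND → TRAP → SYNC → SPIN → SPIN → SPIN → SEND → READ → TRAP  → end TRAP, accepted
w3: SEND → READ → SYNC → SPIN → SEND → SEND → READ → WAIT → TRAP → WAIT → SYNC → SPIN → PASS → SEND → READ → SYNC  → end SYNC, rejected
w4: SEND → TRAP → PASS → SEND → TRAP → PASS → WAIT → TRAP → WAIT → SEND  → end SEND, accepted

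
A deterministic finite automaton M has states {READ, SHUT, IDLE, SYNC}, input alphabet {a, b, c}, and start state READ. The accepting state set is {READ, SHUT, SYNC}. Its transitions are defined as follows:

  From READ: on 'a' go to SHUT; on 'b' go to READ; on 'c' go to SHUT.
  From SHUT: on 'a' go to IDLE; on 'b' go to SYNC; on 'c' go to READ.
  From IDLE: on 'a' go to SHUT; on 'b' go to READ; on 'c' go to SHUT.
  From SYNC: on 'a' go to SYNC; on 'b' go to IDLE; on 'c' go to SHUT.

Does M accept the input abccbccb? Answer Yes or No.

READ → SHUT → SYNC → SHUT → READ → READ → SHUT → READ → READ
End state READ is accepting.

Yes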